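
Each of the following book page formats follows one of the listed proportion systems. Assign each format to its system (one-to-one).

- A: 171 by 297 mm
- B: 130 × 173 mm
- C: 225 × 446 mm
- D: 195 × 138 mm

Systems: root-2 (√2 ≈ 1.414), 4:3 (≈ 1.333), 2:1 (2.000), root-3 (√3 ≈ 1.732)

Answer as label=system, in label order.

A=root-3, B=4:3, C=2:1, D=root-2

Ratios: A ≈ 1.737; B ≈ 1.331; C ≈ 1.982; D ≈ 1.413.
Targets: root-2 ≈ 1.414; 4:3 ≈ 1.333; 2:1 ≈ 2.000; root-3 ≈ 1.732.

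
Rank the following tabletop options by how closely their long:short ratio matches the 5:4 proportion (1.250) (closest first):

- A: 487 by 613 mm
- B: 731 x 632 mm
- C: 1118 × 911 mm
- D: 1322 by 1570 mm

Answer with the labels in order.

A: 613/487 ≈ 1.259 → |1.259 − 1.250| = 0.009
B: 731/632 ≈ 1.157 → |1.157 − 1.250| = 0.093
C: 1118/911 ≈ 1.227 → |1.227 − 1.250| = 0.023
D: 1570/1322 ≈ 1.188 → |1.188 − 1.250| = 0.062

A, C, D, B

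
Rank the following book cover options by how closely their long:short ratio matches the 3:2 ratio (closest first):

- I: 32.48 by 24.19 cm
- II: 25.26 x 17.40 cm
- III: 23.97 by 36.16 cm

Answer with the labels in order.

Ratios: I = 32.48 / 24.19 ≈ 1.343; II = 25.26 / 17.40 ≈ 1.452; III = 36.16 / 23.97 ≈ 1.509.
|Δ from 1.500|: I 0.157; II 0.048; III 0.009.

III, II, I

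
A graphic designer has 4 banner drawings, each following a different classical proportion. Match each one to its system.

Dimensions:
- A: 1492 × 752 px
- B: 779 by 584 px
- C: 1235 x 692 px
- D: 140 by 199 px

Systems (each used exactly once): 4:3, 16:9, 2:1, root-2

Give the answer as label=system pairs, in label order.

A=2:1, B=4:3, C=16:9, D=root-2

A = 1492/752 ≈ 1.984 → 2:1 (2.000)
B = 779/584 ≈ 1.334 → 4:3 (1.333)
C = 1235/692 ≈ 1.785 → 16:9 (1.778)
D = 199/140 ≈ 1.421 → root-2 (1.414)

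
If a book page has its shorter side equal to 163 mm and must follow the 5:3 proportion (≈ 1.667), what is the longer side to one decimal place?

271.7 mm

5:3 ≈ 1.66667.
Longer side = 163 × 1.66667 ≈ 271.667 → 271.7 mm.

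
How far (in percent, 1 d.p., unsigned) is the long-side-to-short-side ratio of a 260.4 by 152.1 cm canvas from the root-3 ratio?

Ratio = 260.4 / 152.1 ≈ 1.7120.
Ideal root-3 ≈ 1.7321. |1.7120 − 1.7321| / 1.7321 ≈ 1.16% → 1.2%.

1.2%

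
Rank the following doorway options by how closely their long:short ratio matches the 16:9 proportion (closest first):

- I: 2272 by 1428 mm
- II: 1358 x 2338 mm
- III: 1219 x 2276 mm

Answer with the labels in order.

I: 2272/1428 ≈ 1.591 → |1.591 − 1.778| = 0.187
II: 2338/1358 ≈ 1.722 → |1.722 − 1.778| = 0.056
III: 2276/1219 ≈ 1.867 → |1.867 − 1.778| = 0.089

II, III, I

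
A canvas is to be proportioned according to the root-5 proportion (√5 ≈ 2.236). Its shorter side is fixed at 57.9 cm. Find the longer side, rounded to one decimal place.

129.5 cm

root-5 ≈ 2.23607.
Longer side = 57.9 × 2.23607 ≈ 129.468 → 129.5 cm.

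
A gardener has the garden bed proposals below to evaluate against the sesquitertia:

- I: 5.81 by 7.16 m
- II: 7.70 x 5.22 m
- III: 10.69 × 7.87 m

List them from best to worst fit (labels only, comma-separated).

I: 7.16/5.81 ≈ 1.232 → |1.232 − 1.333| = 0.101
II: 7.70/5.22 ≈ 1.475 → |1.475 − 1.333| = 0.142
III: 10.69/7.87 ≈ 1.358 → |1.358 − 1.333| = 0.025

III, I, II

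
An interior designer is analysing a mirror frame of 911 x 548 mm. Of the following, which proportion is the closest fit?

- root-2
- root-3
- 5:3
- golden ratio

911/548 ≈ 1.662. Nearest candidates are 5:3 (1.667, off by 0.005) and golden ratio (1.618, off by 0.044).

5:3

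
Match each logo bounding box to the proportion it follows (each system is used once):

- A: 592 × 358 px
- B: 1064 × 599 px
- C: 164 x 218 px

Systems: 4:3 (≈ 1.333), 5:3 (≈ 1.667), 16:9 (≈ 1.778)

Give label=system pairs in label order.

A=5:3, B=16:9, C=4:3

A = 592/358 ≈ 1.654 → 5:3 (1.667)
B = 1064/599 ≈ 1.776 → 16:9 (1.778)
C = 218/164 ≈ 1.329 → 4:3 (1.333)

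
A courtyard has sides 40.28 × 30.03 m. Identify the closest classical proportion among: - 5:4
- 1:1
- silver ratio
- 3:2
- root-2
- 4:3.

4:3

Ratio = 40.28 / 30.03 ≈ 1.341.
Distances: 5:4 1.250 (Δ 0.091); 1:1 1.000 (Δ 0.341); silver ratio 2.414 (Δ 1.073); 3:2 1.500 (Δ 0.159); root-2 1.414 (Δ 0.073); 4:3 1.333 (Δ 0.008).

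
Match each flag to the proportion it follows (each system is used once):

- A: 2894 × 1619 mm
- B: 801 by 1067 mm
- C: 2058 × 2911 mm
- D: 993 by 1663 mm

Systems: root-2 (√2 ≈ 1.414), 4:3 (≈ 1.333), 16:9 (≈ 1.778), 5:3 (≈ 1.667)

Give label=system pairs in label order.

A = 2894/1619 ≈ 1.788 → 16:9 (1.778)
B = 1067/801 ≈ 1.332 → 4:3 (1.333)
C = 2911/2058 ≈ 1.414 → root-2 (1.414)
D = 1663/993 ≈ 1.675 → 5:3 (1.667)

A=16:9, B=4:3, C=root-2, D=5:3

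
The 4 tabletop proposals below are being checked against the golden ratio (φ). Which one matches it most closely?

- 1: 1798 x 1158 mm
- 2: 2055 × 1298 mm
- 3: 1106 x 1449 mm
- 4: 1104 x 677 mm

Target golden ratio ≈ 1.618.
1: 1.553 (Δ0.065)  2: 1.583 (Δ0.035)  3: 1.310 (Δ0.308)  4: 1.631 (Δ0.013)

4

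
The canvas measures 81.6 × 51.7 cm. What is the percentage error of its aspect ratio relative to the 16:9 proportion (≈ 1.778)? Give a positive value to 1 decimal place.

11.2%

Ratio = 81.6 / 51.7 ≈ 1.5783.
Ideal 16:9 ≈ 1.7778. |1.5783 − 1.7778| / 1.7778 ≈ 11.22% → 11.2%.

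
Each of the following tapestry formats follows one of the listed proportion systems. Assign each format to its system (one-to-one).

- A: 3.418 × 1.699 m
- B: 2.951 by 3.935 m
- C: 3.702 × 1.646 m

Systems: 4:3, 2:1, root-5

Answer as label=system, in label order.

Ratios: A ≈ 2.012; B ≈ 1.333; C ≈ 2.249.
Targets: 4:3 ≈ 1.333; 2:1 ≈ 2.000; root-5 ≈ 2.236.

A=2:1, B=4:3, C=root-5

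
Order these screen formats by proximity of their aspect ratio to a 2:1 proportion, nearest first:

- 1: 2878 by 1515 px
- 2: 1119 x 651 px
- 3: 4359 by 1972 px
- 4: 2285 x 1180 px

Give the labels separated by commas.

4, 1, 3, 2

Ratios: 1 = 2878 / 1515 ≈ 1.900; 2 = 1119 / 651 ≈ 1.719; 3 = 4359 / 1972 ≈ 2.210; 4 = 2285 / 1180 ≈ 1.936.
|Δ from 2.000|: 1 0.100; 2 0.281; 3 0.210; 4 0.064.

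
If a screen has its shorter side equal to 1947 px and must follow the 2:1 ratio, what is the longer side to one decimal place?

2:1 = 2.00000.
Longer side = 1947 × 2.00000 ≈ 3894.000 → 3894.0 px.

3894.0 px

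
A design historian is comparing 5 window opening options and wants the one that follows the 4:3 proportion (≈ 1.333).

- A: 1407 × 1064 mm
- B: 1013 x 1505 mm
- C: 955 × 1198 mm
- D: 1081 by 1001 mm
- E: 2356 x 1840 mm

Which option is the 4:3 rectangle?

Target 4:3 ≈ 1.333.
A: 1.322 (Δ0.011)  B: 1.486 (Δ0.153)  C: 1.254 (Δ0.079)  D: 1.080 (Δ0.253)  E: 1.280 (Δ0.053)

A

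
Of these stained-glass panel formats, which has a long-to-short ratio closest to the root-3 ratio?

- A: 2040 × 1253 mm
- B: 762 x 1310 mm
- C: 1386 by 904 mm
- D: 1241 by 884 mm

B

Ratios (long/short): A ≈ 1.628; B ≈ 1.719; C ≈ 1.533; D ≈ 1.404.
root-3 ≈ 1.732; option B is nearest (Δ 0.013).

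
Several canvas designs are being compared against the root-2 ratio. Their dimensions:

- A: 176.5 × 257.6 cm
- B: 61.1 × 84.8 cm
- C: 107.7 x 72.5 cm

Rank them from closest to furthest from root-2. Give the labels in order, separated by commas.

A: 257.6/176.5 ≈ 1.459 → |1.459 − 1.414| = 0.045
B: 84.8/61.1 ≈ 1.388 → |1.388 − 1.414| = 0.026
C: 107.7/72.5 ≈ 1.486 → |1.486 − 1.414| = 0.072

B, A, C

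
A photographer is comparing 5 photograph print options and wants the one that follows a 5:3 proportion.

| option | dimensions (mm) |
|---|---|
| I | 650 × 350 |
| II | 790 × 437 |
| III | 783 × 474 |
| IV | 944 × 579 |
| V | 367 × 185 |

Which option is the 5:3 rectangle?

III

Target 5:3 ≈ 1.667.
I: 1.857 (Δ0.190)  II: 1.808 (Δ0.141)  III: 1.652 (Δ0.015)  IV: 1.630 (Δ0.037)  V: 1.984 (Δ0.317)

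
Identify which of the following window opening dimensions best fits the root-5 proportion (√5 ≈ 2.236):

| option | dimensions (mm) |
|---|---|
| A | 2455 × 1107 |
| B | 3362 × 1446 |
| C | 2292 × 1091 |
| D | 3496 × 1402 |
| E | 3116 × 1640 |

A

Target root-5 ≈ 2.236.
A: 2.218 (Δ0.018)  B: 2.325 (Δ0.089)  C: 2.101 (Δ0.135)  D: 2.494 (Δ0.258)  E: 1.900 (Δ0.336)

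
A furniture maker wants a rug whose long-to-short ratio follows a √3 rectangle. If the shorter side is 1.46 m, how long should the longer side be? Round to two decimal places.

root-3 ≈ 1.73205.
Longer side = 1.46 × 1.73205 ≈ 2.5288 → 2.53 m.

2.53 m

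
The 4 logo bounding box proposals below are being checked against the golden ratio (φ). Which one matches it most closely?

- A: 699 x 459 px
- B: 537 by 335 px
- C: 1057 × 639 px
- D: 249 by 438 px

Target golden ratio ≈ 1.618.
A: 1.523 (Δ0.095)  B: 1.603 (Δ0.015)  C: 1.654 (Δ0.036)  D: 1.759 (Δ0.141)

B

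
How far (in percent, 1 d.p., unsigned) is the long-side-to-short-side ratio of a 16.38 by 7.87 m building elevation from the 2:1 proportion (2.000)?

4.1%

Ratio = 16.38 / 7.87 ≈ 2.0813.
Ideal 2:1 = 2.0000. |2.0813 − 2.0000| / 2.0000 ≈ 4.07% → 4.1%.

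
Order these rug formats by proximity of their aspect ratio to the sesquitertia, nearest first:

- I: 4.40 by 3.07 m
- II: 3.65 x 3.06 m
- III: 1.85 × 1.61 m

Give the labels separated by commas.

Ratios: I = 4.40 / 3.07 ≈ 1.433; II = 3.65 / 3.06 ≈ 1.193; III = 1.85 / 1.61 ≈ 1.149.
|Δ from 1.333|: I 0.100; II 0.140; III 0.184.

I, II, III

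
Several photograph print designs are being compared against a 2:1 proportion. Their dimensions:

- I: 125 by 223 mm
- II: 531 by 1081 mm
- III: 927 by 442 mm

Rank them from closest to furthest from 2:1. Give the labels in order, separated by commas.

II, III, I

I: 223/125 ≈ 1.784 → |1.784 − 2.000| = 0.216
II: 1081/531 ≈ 2.036 → |2.036 − 2.000| = 0.036
III: 927/442 ≈ 2.097 → |2.097 − 2.000| = 0.097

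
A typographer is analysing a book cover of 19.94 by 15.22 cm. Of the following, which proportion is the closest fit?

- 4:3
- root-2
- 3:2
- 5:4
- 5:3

4:3

19.94/15.22 ≈ 1.310. Nearest candidates are 4:3 (1.333, off by 0.023) and 5:4 (1.250, off by 0.060).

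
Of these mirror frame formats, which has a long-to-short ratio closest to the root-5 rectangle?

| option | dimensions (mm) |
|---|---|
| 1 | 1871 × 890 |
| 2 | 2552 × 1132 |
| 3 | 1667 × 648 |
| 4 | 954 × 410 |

2

Ratios (long/short): 1 ≈ 2.102; 2 ≈ 2.254; 3 ≈ 2.573; 4 ≈ 2.327.
root-5 ≈ 2.236; option 2 is nearest (Δ 0.018).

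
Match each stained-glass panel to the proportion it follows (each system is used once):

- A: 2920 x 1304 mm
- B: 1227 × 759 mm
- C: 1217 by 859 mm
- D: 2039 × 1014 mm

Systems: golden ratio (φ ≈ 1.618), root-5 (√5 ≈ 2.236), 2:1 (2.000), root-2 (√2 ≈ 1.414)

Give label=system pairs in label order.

A = 2920/1304 ≈ 2.239 → root-5 (2.236)
B = 1227/759 ≈ 1.617 → golden ratio (1.618)
C = 1217/859 ≈ 1.417 → root-2 (1.414)
D = 2039/1014 ≈ 2.011 → 2:1 (2.000)

A=root-5, B=golden ratio, C=root-2, D=2:1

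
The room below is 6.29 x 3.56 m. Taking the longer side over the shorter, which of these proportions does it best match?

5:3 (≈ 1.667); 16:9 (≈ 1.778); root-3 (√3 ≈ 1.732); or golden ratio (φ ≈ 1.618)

16:9

6.29/3.56 ≈ 1.767. Nearest candidates are 16:9 (1.778, off by 0.011) and root-3 (1.732, off by 0.035).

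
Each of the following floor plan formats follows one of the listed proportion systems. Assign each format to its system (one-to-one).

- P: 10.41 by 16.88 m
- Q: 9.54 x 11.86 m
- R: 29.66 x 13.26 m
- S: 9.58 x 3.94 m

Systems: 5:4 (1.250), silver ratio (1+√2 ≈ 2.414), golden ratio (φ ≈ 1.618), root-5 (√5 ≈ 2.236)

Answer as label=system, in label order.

P=golden ratio, Q=5:4, R=root-5, S=silver ratio

Ratios: P ≈ 1.622; Q ≈ 1.243; R ≈ 2.237; S ≈ 2.431.
Targets: 5:4 ≈ 1.250; silver ratio ≈ 2.414; golden ratio ≈ 1.618; root-5 ≈ 2.236.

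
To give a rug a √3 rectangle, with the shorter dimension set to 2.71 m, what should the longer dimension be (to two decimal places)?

4.69 m

root-3 ≈ 1.73205.
Longer side = 2.71 × 1.73205 ≈ 4.6939 → 4.69 m.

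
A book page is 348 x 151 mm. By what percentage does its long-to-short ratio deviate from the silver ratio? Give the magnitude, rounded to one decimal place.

4.5%

Ratio = 348 / 151 ≈ 2.3046.
Ideal silver ratio ≈ 2.4142. |2.3046 − 2.4142| / 2.4142 ≈ 4.54% → 4.5%.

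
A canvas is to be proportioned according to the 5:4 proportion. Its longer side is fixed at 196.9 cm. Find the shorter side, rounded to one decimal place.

5:4 = 1.25000.
Shorter side = 196.9 ÷ 1.25000 ≈ 157.520 → 157.5 cm.

157.5 cm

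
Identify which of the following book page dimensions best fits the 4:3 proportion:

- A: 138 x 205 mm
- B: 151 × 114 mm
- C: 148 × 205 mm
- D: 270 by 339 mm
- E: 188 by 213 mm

Ratios (long/short): A ≈ 1.486; B ≈ 1.325; C ≈ 1.385; D ≈ 1.256; E ≈ 1.133.
4:3 ≈ 1.333; option B is nearest (Δ 0.008).

B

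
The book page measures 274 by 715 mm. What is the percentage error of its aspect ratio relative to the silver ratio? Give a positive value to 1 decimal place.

8.1%

Ratio = 715 / 274 ≈ 2.6095.
Ideal silver ratio ≈ 2.4142. |2.6095 − 2.4142| / 2.4142 ≈ 8.09% → 8.1%.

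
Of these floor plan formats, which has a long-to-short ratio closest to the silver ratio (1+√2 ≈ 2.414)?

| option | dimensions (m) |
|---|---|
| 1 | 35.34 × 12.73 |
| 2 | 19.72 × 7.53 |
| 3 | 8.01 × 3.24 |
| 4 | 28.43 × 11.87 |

4

Target silver ratio ≈ 2.414.
1: 2.776 (Δ0.362)  2: 2.619 (Δ0.205)  3: 2.472 (Δ0.058)  4: 2.395 (Δ0.019)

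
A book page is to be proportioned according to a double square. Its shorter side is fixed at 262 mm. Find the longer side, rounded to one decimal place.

2:1 = 2.00000.
Longer side = 262 × 2.00000 ≈ 524.000 → 524.0 mm.

524.0 mm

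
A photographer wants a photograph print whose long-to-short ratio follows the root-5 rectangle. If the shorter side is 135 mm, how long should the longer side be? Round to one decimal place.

root-5 ≈ 2.23607.
Longer side = 135 × 2.23607 ≈ 301.869 → 301.9 mm.

301.9 mm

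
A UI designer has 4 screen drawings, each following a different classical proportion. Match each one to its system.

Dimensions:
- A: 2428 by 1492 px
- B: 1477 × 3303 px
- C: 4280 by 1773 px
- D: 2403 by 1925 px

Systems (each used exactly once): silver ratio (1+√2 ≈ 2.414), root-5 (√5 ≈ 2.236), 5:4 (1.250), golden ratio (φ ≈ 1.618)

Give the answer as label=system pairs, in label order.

Ratios: A ≈ 1.627; B ≈ 2.236; C ≈ 2.414; D ≈ 1.248.
Targets: silver ratio ≈ 2.414; root-5 ≈ 2.236; 5:4 ≈ 1.250; golden ratio ≈ 1.618.

A=golden ratio, B=root-5, C=silver ratio, D=5:4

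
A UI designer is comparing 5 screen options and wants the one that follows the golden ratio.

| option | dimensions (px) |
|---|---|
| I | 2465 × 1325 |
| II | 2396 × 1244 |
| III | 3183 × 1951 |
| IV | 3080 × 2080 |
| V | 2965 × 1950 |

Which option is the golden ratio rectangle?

Ratios (long/short): I ≈ 1.860; II ≈ 1.926; III ≈ 1.631; IV ≈ 1.481; V ≈ 1.521.
golden ratio ≈ 1.618; option III is nearest (Δ 0.013).

III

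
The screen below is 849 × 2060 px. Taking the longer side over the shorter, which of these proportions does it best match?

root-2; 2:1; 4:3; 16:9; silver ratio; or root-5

Ratio = 2060 / 849 ≈ 2.426.
Distances: root-2 1.414 (Δ 1.012); 2:1 2.000 (Δ 0.426); 4:3 1.333 (Δ 1.093); 16:9 1.778 (Δ 0.648); silver ratio 2.414 (Δ 0.012); root-5 2.236 (Δ 0.190).

silver ratio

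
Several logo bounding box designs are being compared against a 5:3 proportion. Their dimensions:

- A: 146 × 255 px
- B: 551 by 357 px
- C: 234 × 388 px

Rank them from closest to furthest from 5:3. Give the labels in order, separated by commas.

C, A, B

Ratios: A = 255 / 146 ≈ 1.747; B = 551 / 357 ≈ 1.543; C = 388 / 234 ≈ 1.658.
|Δ from 1.667|: A 0.080; B 0.124; C 0.009.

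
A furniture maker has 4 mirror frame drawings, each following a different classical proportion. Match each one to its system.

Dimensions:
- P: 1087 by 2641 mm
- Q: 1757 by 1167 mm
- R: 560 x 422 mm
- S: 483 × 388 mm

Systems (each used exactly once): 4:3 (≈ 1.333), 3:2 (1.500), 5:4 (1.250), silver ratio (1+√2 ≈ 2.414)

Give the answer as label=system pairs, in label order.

Ratios: P ≈ 2.430; Q ≈ 1.506; R ≈ 1.327; S ≈ 1.245.
Targets: 4:3 ≈ 1.333; 3:2 ≈ 1.500; 5:4 ≈ 1.250; silver ratio ≈ 2.414.

P=silver ratio, Q=3:2, R=4:3, S=5:4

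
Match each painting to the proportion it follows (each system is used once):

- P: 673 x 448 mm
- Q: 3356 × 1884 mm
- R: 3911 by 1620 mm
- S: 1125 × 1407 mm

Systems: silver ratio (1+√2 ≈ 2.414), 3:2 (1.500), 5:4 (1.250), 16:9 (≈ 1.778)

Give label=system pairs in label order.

Ratios: P ≈ 1.502; Q ≈ 1.781; R ≈ 2.414; S ≈ 1.251.
Targets: silver ratio ≈ 2.414; 3:2 ≈ 1.500; 5:4 ≈ 1.250; 16:9 ≈ 1.778.

P=3:2, Q=16:9, R=silver ratio, S=5:4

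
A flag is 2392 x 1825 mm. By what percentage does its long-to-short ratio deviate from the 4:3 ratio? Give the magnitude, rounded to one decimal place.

1.7%

Ratio = 2392 / 1825 ≈ 1.3107.
Ideal 4:3 ≈ 1.3333. |1.3107 − 1.3333| / 1.3333 ≈ 1.70% → 1.7%.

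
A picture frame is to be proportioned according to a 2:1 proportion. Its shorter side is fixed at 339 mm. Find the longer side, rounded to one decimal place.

678.0 mm

2:1 = 2.00000.
Longer side = 339 × 2.00000 ≈ 678.000 → 678.0 mm.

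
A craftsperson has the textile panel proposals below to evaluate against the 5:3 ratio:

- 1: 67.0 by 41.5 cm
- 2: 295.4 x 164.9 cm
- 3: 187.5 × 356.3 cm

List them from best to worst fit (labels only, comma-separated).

1, 2, 3

Ratios: 1 = 67.0 / 41.5 ≈ 1.614; 2 = 295.4 / 164.9 ≈ 1.791; 3 = 356.3 / 187.5 ≈ 1.900.
|Δ from 1.667|: 1 0.053; 2 0.124; 3 0.233.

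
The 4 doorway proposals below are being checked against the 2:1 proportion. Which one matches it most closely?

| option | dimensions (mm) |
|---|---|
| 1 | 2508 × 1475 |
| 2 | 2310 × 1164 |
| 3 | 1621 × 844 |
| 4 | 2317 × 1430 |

Target 2:1 ≈ 2.000.
1: 1.700 (Δ0.300)  2: 1.985 (Δ0.015)  3: 1.921 (Δ0.079)  4: 1.620 (Δ0.380)

2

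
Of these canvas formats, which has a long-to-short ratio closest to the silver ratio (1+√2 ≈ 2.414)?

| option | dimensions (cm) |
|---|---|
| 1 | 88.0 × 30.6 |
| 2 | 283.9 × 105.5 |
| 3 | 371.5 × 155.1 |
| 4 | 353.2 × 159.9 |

Ratios (long/short): 1 ≈ 2.876; 2 ≈ 2.691; 3 ≈ 2.395; 4 ≈ 2.209.
silver ratio ≈ 2.414; option 3 is nearest (Δ 0.019).

3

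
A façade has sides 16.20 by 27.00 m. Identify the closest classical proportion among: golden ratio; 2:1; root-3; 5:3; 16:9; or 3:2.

27.00/16.20 ≈ 1.667. Nearest candidates are 5:3 (1.667, off by 0.000) and golden ratio (1.618, off by 0.049).

5:3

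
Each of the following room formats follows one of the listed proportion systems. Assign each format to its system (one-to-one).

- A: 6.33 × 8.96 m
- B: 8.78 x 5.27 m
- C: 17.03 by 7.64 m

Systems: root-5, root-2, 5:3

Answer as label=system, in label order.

Ratios: A ≈ 1.415; B ≈ 1.666; C ≈ 2.229.
Targets: root-5 ≈ 2.236; root-2 ≈ 1.414; 5:3 ≈ 1.667.

A=root-2, B=5:3, C=root-5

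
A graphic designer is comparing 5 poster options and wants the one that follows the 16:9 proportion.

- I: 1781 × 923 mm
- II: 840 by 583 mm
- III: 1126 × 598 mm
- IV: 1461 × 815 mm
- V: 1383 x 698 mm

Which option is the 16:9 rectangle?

Target 16:9 ≈ 1.778.
I: 1.930 (Δ0.152)  II: 1.441 (Δ0.337)  III: 1.883 (Δ0.105)  IV: 1.793 (Δ0.015)  V: 1.981 (Δ0.203)

IV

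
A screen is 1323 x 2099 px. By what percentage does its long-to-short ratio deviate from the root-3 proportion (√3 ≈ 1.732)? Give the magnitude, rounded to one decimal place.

8.4%

Ratio = 2099 / 1323 ≈ 1.5865.
Ideal root-3 ≈ 1.7321. |1.5865 − 1.7321| / 1.7321 ≈ 8.41% → 8.4%.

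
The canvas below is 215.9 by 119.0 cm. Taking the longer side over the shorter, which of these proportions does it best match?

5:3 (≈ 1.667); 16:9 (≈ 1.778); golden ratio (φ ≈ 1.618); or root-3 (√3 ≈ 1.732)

Ratio = 215.9 / 119.0 ≈ 1.814.
Distances: 5:3 1.667 (Δ 0.147); 16:9 1.778 (Δ 0.036); golden ratio 1.618 (Δ 0.196); root-3 1.732 (Δ 0.082).

16:9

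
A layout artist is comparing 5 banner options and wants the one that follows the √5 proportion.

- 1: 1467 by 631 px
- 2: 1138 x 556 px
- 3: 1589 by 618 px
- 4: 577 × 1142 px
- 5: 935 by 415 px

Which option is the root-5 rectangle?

Ratios (long/short): 1 ≈ 2.325; 2 ≈ 2.047; 3 ≈ 2.571; 4 ≈ 1.979; 5 ≈ 2.253.
root-5 ≈ 2.236; option 5 is nearest (Δ 0.017).

5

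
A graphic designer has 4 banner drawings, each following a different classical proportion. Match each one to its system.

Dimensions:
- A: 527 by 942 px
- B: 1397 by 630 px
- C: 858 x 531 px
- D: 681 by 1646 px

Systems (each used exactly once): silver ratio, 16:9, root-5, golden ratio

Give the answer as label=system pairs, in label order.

A = 942/527 ≈ 1.787 → 16:9 (1.778)
B = 1397/630 ≈ 2.217 → root-5 (2.236)
C = 858/531 ≈ 1.616 → golden ratio (1.618)
D = 1646/681 ≈ 2.417 → silver ratio (2.414)

A=16:9, B=root-5, C=golden ratio, D=silver ratio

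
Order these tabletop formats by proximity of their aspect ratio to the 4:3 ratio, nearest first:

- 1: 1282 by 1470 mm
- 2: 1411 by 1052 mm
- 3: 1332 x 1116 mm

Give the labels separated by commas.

Ratios: 1 = 1470 / 1282 ≈ 1.147; 2 = 1411 / 1052 ≈ 1.341; 3 = 1332 / 1116 ≈ 1.194.
|Δ from 1.333|: 1 0.186; 2 0.008; 3 0.139.

2, 3, 1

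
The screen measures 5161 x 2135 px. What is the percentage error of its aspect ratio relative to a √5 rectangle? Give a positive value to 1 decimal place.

8.1%

Ratio = 5161 / 2135 ≈ 2.4173.
Ideal root-5 ≈ 2.2361. |2.4173 − 2.2361| / 2.2361 ≈ 8.10% → 8.1%.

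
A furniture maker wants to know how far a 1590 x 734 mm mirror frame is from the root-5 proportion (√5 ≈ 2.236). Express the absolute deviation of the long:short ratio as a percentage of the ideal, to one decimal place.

Ratio = 1590 / 734 ≈ 2.1662.
Ideal root-5 ≈ 2.2361. |2.1662 − 2.2361| / 2.2361 ≈ 3.13% → 3.1%.

3.1%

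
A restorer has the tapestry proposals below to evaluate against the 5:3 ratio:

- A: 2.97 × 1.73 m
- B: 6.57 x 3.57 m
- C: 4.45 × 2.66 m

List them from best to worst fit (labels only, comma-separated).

C, A, B

A: 2.97/1.73 ≈ 1.717 → |1.717 − 1.667| = 0.050
B: 6.57/3.57 ≈ 1.840 → |1.840 − 1.667| = 0.173
C: 4.45/2.66 ≈ 1.673 → |1.673 − 1.667| = 0.006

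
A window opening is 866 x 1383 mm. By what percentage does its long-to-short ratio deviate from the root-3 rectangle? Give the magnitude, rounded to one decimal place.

Ratio = 1383 / 866 ≈ 1.5970.
Ideal root-3 ≈ 1.7321. |1.5970 − 1.7321| / 1.7321 ≈ 7.80% → 7.8%.

7.8%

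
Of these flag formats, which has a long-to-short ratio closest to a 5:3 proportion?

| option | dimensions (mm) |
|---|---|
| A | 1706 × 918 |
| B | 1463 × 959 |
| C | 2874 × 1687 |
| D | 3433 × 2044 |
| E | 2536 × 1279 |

D

Ratios (long/short): A ≈ 1.858; B ≈ 1.526; C ≈ 1.704; D ≈ 1.680; E ≈ 1.983.
5:3 ≈ 1.667; option D is nearest (Δ 0.013).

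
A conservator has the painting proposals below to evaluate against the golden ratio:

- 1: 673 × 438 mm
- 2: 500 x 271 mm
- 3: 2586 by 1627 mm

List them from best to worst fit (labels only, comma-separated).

1: 673/438 ≈ 1.537 → |1.537 − 1.618| = 0.081
2: 500/271 ≈ 1.845 → |1.845 − 1.618| = 0.227
3: 2586/1627 ≈ 1.589 → |1.589 − 1.618| = 0.029

3, 1, 2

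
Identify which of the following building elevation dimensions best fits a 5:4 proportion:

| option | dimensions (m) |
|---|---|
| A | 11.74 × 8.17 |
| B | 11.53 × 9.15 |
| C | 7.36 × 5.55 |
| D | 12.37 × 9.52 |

B

Target 5:4 ≈ 1.250.
A: 1.437 (Δ0.187)  B: 1.260 (Δ0.010)  C: 1.326 (Δ0.076)  D: 1.299 (Δ0.049)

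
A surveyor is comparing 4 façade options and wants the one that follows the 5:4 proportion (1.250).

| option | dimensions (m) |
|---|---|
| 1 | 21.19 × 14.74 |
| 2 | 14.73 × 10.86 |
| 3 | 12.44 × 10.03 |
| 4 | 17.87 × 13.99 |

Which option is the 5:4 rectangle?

Ratios (long/short): 1 ≈ 1.438; 2 ≈ 1.356; 3 ≈ 1.240; 4 ≈ 1.277.
5:4 ≈ 1.250; option 3 is nearest (Δ 0.010).

3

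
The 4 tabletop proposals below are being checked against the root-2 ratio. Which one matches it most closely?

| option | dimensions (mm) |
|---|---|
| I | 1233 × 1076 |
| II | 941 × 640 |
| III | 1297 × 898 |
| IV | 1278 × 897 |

Target root-2 ≈ 1.414.
I: 1.146 (Δ0.268)  II: 1.470 (Δ0.056)  III: 1.444 (Δ0.030)  IV: 1.425 (Δ0.011)

IV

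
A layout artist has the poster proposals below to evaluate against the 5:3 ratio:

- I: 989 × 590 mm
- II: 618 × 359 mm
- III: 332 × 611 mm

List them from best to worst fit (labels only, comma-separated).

Ratios: I = 989 / 590 ≈ 1.676; II = 618 / 359 ≈ 1.721; III = 611 / 332 ≈ 1.840.
|Δ from 1.667|: I 0.009; II 0.054; III 0.173.

I, II, III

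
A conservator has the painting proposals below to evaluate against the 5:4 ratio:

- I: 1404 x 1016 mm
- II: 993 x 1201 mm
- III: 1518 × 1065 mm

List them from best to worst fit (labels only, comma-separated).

II, I, III

I: 1404/1016 ≈ 1.382 → |1.382 − 1.250| = 0.132
II: 1201/993 ≈ 1.209 → |1.209 − 1.250| = 0.041
III: 1518/1065 ≈ 1.425 → |1.425 − 1.250| = 0.175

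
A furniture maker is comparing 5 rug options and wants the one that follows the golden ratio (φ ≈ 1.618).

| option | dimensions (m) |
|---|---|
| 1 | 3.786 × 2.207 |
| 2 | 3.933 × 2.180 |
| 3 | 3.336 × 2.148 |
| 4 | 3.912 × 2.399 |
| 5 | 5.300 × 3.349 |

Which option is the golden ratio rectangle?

Target golden ratio ≈ 1.618.
1: 1.715 (Δ0.097)  2: 1.804 (Δ0.186)  3: 1.553 (Δ0.065)  4: 1.631 (Δ0.013)  5: 1.583 (Δ0.035)

4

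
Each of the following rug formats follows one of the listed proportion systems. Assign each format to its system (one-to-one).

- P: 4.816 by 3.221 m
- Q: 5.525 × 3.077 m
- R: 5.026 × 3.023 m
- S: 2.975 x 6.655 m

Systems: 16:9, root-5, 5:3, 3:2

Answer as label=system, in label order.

P=3:2, Q=16:9, R=5:3, S=root-5

P = 4.816/3.221 ≈ 1.495 → 3:2 (1.500)
Q = 5.525/3.077 ≈ 1.796 → 16:9 (1.778)
R = 5.026/3.023 ≈ 1.663 → 5:3 (1.667)
S = 6.655/2.975 ≈ 2.237 → root-5 (2.236)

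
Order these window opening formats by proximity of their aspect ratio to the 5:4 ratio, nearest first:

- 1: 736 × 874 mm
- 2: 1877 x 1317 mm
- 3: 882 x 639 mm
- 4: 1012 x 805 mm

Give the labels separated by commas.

4, 1, 3, 2

1: 874/736 ≈ 1.188 → |1.188 − 1.250| = 0.062
2: 1877/1317 ≈ 1.425 → |1.425 − 1.250| = 0.175
3: 882/639 ≈ 1.380 → |1.380 − 1.250| = 0.130
4: 1012/805 ≈ 1.257 → |1.257 − 1.250| = 0.007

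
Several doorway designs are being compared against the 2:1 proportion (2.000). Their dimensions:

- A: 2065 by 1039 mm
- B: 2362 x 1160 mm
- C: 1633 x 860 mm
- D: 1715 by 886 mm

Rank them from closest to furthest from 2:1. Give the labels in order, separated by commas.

A, B, D, C

A: 2065/1039 ≈ 1.987 → |1.987 − 2.000| = 0.013
B: 2362/1160 ≈ 2.036 → |2.036 − 2.000| = 0.036
C: 1633/860 ≈ 1.899 → |1.899 − 2.000| = 0.101
D: 1715/886 ≈ 1.936 → |1.936 − 2.000| = 0.064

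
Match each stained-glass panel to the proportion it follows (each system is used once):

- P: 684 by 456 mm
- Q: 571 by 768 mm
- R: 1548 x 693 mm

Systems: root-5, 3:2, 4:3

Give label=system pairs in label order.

P=3:2, Q=4:3, R=root-5

Ratios: P ≈ 1.500; Q ≈ 1.345; R ≈ 2.234.
Targets: root-5 ≈ 2.236; 3:2 ≈ 1.500; 4:3 ≈ 1.333.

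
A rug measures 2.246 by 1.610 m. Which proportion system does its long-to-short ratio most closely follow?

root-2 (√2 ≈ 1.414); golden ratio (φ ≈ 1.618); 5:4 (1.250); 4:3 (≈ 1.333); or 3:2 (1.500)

root-2

2.246/1.610 ≈ 1.395. Nearest candidates are root-2 (1.414, off by 0.019) and 4:3 (1.333, off by 0.062).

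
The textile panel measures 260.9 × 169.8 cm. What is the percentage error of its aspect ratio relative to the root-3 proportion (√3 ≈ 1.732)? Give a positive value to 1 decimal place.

Ratio = 260.9 / 169.8 ≈ 1.5365.
Ideal root-3 ≈ 1.7321. |1.5365 − 1.7321| / 1.7321 ≈ 11.29% → 11.3%.

11.3%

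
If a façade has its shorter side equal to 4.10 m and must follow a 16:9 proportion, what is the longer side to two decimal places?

7.29 m

16:9 ≈ 1.77778.
Longer side = 4.10 × 1.77778 ≈ 7.2889 → 7.29 m.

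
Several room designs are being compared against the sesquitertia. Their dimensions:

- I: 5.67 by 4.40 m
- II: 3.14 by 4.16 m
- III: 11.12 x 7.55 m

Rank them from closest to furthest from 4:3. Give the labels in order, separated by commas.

Ratios: I = 5.67 / 4.40 ≈ 1.289; II = 4.16 / 3.14 ≈ 1.325; III = 11.12 / 7.55 ≈ 1.473.
|Δ from 1.333|: I 0.044; II 0.008; III 0.140.

II, I, III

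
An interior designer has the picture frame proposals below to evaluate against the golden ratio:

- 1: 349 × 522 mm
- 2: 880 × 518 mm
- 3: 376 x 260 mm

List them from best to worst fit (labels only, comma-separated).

2, 1, 3

Ratios: 1 = 522 / 349 ≈ 1.496; 2 = 880 / 518 ≈ 1.699; 3 = 376 / 260 ≈ 1.446.
|Δ from 1.618|: 1 0.122; 2 0.081; 3 0.172.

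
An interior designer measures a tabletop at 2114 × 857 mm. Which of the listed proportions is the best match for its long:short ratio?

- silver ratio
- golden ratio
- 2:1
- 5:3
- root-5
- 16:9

Ratio = 2114 / 857 ≈ 2.467.
Distances: silver ratio 2.414 (Δ 0.053); golden ratio 1.618 (Δ 0.849); 2:1 2.000 (Δ 0.467); 5:3 1.667 (Δ 0.800); root-5 2.236 (Δ 0.231); 16:9 1.778 (Δ 0.689).

silver ratio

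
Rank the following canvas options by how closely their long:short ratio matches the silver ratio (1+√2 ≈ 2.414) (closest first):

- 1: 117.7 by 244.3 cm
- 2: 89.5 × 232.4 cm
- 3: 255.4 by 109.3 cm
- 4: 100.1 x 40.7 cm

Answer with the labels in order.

4, 3, 2, 1

Ratios: 1 = 244.3 / 117.7 ≈ 2.076; 2 = 232.4 / 89.5 ≈ 2.597; 3 = 255.4 / 109.3 ≈ 2.337; 4 = 100.1 / 40.7 ≈ 2.459.
|Δ from 2.414|: 1 0.338; 2 0.183; 3 0.077; 4 0.045.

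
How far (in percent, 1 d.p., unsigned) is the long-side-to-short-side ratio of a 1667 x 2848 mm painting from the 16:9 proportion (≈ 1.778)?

3.9%

Ratio = 2848 / 1667 ≈ 1.7085.
Ideal 16:9 ≈ 1.7778. |1.7085 − 1.7778| / 1.7778 ≈ 3.90% → 3.9%.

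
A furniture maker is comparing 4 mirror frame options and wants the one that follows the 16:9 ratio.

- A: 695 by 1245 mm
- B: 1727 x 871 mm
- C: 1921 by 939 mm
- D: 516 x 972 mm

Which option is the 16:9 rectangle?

A

Ratios (long/short): A ≈ 1.791; B ≈ 1.983; C ≈ 2.046; D ≈ 1.884.
16:9 ≈ 1.778; option A is nearest (Δ 0.013).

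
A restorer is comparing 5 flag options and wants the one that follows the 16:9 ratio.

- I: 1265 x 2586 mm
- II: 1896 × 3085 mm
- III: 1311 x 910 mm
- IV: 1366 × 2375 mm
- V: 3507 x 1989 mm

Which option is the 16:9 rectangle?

V

Target 16:9 ≈ 1.778.
I: 2.044 (Δ0.266)  II: 1.627 (Δ0.151)  III: 1.441 (Δ0.337)  IV: 1.739 (Δ0.039)  V: 1.763 (Δ0.015)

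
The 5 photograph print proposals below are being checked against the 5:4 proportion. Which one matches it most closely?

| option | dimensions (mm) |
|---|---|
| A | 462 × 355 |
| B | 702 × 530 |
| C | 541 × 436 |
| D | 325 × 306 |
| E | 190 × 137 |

Ratios (long/short): A ≈ 1.301; B ≈ 1.325; C ≈ 1.241; D ≈ 1.062; E ≈ 1.387.
5:4 ≈ 1.250; option C is nearest (Δ 0.009).

C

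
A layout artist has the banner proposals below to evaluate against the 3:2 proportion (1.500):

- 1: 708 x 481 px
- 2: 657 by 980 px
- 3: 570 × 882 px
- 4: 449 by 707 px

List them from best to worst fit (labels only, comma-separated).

2, 1, 3, 4

1: 708/481 ≈ 1.472 → |1.472 − 1.500| = 0.028
2: 980/657 ≈ 1.492 → |1.492 − 1.500| = 0.008
3: 882/570 ≈ 1.547 → |1.547 − 1.500| = 0.047
4: 707/449 ≈ 1.575 → |1.575 − 1.500| = 0.075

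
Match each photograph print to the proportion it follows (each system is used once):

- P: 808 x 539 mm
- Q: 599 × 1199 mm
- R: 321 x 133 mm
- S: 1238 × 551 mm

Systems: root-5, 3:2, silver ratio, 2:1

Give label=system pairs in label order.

Ratios: P ≈ 1.499; Q ≈ 2.002; R ≈ 2.414; S ≈ 2.247.
Targets: root-5 ≈ 2.236; 3:2 ≈ 1.500; silver ratio ≈ 2.414; 2:1 ≈ 2.000.

P=3:2, Q=2:1, R=silver ratio, S=root-5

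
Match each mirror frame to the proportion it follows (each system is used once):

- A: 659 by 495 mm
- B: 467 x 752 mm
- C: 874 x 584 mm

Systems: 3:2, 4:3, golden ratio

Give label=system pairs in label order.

A=4:3, B=golden ratio, C=3:2

Ratios: A ≈ 1.331; B ≈ 1.610; C ≈ 1.497.
Targets: 3:2 ≈ 1.500; 4:3 ≈ 1.333; golden ratio ≈ 1.618.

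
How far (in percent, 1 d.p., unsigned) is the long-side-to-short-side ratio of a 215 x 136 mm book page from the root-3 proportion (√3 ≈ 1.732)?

8.7%

Ratio = 215 / 136 ≈ 1.5809.
Ideal root-3 ≈ 1.7321. |1.5809 − 1.7321| / 1.7321 ≈ 8.73% → 8.7%.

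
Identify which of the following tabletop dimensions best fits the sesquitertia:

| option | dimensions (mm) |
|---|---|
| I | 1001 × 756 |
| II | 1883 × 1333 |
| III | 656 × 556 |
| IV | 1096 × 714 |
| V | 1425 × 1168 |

Ratios (long/short): I ≈ 1.324; II ≈ 1.413; III ≈ 1.180; IV ≈ 1.535; V ≈ 1.220.
4:3 ≈ 1.333; option I is nearest (Δ 0.009).

I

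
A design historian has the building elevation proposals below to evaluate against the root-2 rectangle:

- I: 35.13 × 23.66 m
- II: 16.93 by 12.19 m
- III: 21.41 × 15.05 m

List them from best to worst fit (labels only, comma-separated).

III, II, I

I: 35.13/23.66 ≈ 1.485 → |1.485 − 1.414| = 0.071
II: 16.93/12.19 ≈ 1.389 → |1.389 − 1.414| = 0.025
III: 21.41/15.05 ≈ 1.423 → |1.423 − 1.414| = 0.009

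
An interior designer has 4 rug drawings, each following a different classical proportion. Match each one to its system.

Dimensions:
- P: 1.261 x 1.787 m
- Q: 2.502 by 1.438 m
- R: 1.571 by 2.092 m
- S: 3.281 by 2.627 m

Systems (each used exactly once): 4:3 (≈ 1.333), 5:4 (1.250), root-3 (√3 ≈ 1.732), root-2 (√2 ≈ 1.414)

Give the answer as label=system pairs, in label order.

Ratios: P ≈ 1.417; Q ≈ 1.740; R ≈ 1.332; S ≈ 1.249.
Targets: 4:3 ≈ 1.333; 5:4 ≈ 1.250; root-3 ≈ 1.732; root-2 ≈ 1.414.

P=root-2, Q=root-3, R=4:3, S=5:4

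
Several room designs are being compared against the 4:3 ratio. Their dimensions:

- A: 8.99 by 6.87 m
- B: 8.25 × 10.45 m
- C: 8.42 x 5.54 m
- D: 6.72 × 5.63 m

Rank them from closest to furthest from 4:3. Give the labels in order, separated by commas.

Ratios: A = 8.99 / 6.87 ≈ 1.309; B = 10.45 / 8.25 ≈ 1.267; C = 8.42 / 5.54 ≈ 1.520; D = 6.72 / 5.63 ≈ 1.194.
|Δ from 1.333|: A 0.024; B 0.066; C 0.187; D 0.139.

A, B, D, C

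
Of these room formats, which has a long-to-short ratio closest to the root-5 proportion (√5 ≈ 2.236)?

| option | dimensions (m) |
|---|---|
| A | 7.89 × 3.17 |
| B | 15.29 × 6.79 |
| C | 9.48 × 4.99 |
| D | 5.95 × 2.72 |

Ratios (long/short): A ≈ 2.489; B ≈ 2.252; C ≈ 1.900; D ≈ 2.188.
root-5 ≈ 2.236; option B is nearest (Δ 0.016).

B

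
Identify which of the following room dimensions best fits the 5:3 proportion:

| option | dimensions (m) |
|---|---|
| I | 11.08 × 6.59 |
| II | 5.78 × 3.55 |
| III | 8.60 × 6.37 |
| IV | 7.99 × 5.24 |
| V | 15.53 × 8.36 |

Target 5:3 ≈ 1.667.
I: 1.681 (Δ0.014)  II: 1.628 (Δ0.039)  III: 1.350 (Δ0.317)  IV: 1.525 (Δ0.142)  V: 1.858 (Δ0.191)

I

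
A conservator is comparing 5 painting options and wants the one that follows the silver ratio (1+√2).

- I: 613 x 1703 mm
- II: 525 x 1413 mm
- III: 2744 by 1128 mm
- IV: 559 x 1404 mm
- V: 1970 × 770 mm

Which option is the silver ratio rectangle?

Ratios (long/short): I ≈ 2.778; II ≈ 2.691; III ≈ 2.433; IV ≈ 2.512; V ≈ 2.558.
silver ratio ≈ 2.414; option III is nearest (Δ 0.019).

III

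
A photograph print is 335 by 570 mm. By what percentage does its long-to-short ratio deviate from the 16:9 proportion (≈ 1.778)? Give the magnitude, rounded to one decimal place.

Ratio = 570 / 335 ≈ 1.7015.
Ideal 16:9 ≈ 1.7778. |1.7015 − 1.7778| / 1.7778 ≈ 4.29% → 4.3%.

4.3%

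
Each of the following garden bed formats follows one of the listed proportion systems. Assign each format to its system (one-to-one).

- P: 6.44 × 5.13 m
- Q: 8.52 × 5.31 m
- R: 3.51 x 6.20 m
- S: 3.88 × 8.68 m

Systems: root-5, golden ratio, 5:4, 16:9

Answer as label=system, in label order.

Ratios: P ≈ 1.255; Q ≈ 1.605; R ≈ 1.766; S ≈ 2.237.
Targets: root-5 ≈ 2.236; golden ratio ≈ 1.618; 5:4 ≈ 1.250; 16:9 ≈ 1.778.

P=5:4, Q=golden ratio, R=16:9, S=root-5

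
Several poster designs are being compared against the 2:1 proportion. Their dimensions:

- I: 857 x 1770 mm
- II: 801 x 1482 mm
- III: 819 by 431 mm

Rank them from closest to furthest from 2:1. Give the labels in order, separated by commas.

I, III, II

I: 1770/857 ≈ 2.065 → |2.065 − 2.000| = 0.065
II: 1482/801 ≈ 1.850 → |1.850 − 2.000| = 0.150
III: 819/431 ≈ 1.900 → |1.900 − 2.000| = 0.100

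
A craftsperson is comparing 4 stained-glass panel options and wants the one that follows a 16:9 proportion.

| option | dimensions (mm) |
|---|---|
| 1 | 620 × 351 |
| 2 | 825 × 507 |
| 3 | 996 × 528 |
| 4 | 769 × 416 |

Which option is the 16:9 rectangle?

1

Ratios (long/short): 1 ≈ 1.766; 2 ≈ 1.627; 3 ≈ 1.886; 4 ≈ 1.849.
16:9 ≈ 1.778; option 1 is nearest (Δ 0.012).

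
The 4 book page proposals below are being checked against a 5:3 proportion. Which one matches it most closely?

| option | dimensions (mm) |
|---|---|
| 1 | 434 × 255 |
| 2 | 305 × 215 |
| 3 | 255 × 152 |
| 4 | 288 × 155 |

3

Target 5:3 ≈ 1.667.
1: 1.702 (Δ0.035)  2: 1.419 (Δ0.248)  3: 1.678 (Δ0.011)  4: 1.858 (Δ0.191)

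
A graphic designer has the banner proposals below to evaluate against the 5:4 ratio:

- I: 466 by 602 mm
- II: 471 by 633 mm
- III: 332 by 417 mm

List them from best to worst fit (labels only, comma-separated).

Ratios: I = 602 / 466 ≈ 1.292; II = 633 / 471 ≈ 1.344; III = 417 / 332 ≈ 1.256.
|Δ from 1.250|: I 0.042; II 0.094; III 0.006.

III, I, II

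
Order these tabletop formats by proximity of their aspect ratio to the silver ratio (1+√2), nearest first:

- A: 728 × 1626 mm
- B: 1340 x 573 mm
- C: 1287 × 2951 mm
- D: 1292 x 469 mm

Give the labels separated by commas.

B, C, A, D

Ratios: A = 1626 / 728 ≈ 2.234; B = 1340 / 573 ≈ 2.339; C = 2951 / 1287 ≈ 2.293; D = 1292 / 469 ≈ 2.755.
|Δ from 2.414|: A 0.180; B 0.075; C 0.121; D 0.341.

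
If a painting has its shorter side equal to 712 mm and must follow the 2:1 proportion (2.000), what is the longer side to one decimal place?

1424.0 mm

2:1 = 2.00000.
Longer side = 712 × 2.00000 ≈ 1424.000 → 1424.0 mm.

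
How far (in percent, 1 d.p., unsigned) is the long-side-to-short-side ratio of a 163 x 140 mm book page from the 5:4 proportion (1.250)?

Ratio = 163 / 140 ≈ 1.1643.
Ideal 5:4 = 1.2500. |1.1643 − 1.2500| / 1.2500 ≈ 6.86% → 6.9%.

6.9%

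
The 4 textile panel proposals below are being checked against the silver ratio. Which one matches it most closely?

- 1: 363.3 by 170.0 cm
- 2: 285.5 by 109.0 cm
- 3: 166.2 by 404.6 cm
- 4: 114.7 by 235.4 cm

Target silver ratio ≈ 2.414.
1: 2.137 (Δ0.277)  2: 2.619 (Δ0.205)  3: 2.434 (Δ0.020)  4: 2.052 (Δ0.362)

3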